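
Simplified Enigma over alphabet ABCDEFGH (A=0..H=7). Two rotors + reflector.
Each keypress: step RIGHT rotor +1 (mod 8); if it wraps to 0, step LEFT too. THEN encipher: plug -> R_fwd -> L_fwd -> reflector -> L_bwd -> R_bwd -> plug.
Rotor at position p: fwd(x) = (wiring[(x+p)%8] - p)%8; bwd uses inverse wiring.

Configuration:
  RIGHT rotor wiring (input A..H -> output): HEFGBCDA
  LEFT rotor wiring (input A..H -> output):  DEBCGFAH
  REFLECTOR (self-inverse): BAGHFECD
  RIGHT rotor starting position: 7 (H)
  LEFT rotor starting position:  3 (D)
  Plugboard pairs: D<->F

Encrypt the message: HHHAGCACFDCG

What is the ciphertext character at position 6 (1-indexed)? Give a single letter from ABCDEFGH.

Char 1 ('H'): step: R->0, L->4 (L advanced); H->plug->H->R->A->L->C->refl->G->L'->H->R'->A->plug->A
Char 2 ('H'): step: R->1, L=4; H->plug->H->R->G->L->F->refl->E->L'->C->R'->F->plug->D
Char 3 ('H'): step: R->2, L=4; H->plug->H->R->C->L->E->refl->F->L'->G->R'->F->plug->D
Char 4 ('A'): step: R->3, L=4; A->plug->A->R->D->L->D->refl->H->L'->E->R'->F->plug->D
Char 5 ('G'): step: R->4, L=4; G->plug->G->R->B->L->B->refl->A->L'->F->R'->A->plug->A
Char 6 ('C'): step: R->5, L=4; C->plug->C->R->D->L->D->refl->H->L'->E->R'->H->plug->H

H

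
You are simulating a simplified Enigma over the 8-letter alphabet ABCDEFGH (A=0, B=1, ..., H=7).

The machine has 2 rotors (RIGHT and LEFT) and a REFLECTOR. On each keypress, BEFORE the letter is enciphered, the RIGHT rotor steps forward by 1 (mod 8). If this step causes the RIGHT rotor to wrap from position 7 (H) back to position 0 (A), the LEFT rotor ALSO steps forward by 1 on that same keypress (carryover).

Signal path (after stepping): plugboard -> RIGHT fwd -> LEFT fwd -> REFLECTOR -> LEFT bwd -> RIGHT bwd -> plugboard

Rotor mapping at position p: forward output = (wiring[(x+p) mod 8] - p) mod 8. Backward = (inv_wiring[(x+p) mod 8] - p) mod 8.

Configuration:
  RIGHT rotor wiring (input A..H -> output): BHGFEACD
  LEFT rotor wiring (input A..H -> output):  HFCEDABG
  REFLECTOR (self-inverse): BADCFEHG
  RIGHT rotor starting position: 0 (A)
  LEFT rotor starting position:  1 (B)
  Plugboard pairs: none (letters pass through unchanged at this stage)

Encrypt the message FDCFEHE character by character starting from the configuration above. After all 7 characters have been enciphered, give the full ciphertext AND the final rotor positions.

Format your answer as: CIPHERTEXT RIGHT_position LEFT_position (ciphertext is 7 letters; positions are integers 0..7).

Char 1 ('F'): step: R->1, L=1; F->plug->F->R->B->L->B->refl->A->L'->F->R'->B->plug->B
Char 2 ('D'): step: R->2, L=1; D->plug->D->R->G->L->F->refl->E->L'->A->R'->E->plug->E
Char 3 ('C'): step: R->3, L=1; C->plug->C->R->F->L->A->refl->B->L'->B->R'->B->plug->B
Char 4 ('F'): step: R->4, L=1; F->plug->F->R->D->L->C->refl->D->L'->C->R'->G->plug->G
Char 5 ('E'): step: R->5, L=1; E->plug->E->R->C->L->D->refl->C->L'->D->R'->A->plug->A
Char 6 ('H'): step: R->6, L=1; H->plug->H->R->C->L->D->refl->C->L'->D->R'->C->plug->C
Char 7 ('E'): step: R->7, L=1; E->plug->E->R->G->L->F->refl->E->L'->A->R'->C->plug->C
Final: ciphertext=BEBGACC, RIGHT=7, LEFT=1

Answer: BEBGACC 7 1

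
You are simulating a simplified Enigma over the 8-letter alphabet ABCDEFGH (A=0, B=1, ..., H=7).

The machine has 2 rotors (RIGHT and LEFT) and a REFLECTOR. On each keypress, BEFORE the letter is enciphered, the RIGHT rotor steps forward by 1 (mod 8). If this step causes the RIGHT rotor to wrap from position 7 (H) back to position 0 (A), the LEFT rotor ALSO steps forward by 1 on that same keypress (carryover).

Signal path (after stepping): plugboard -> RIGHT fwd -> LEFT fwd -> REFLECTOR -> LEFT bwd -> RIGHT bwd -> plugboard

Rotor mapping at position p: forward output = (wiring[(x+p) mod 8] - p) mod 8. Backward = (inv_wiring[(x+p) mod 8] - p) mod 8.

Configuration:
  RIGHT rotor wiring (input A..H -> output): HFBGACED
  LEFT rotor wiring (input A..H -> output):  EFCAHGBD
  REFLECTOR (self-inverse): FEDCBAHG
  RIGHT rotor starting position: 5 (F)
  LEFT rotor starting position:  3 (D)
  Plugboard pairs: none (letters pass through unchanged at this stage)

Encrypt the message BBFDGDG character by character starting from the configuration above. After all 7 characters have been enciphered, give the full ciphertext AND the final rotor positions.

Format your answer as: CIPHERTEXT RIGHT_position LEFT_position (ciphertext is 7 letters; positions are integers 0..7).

Char 1 ('B'): step: R->6, L=3; B->plug->B->R->F->L->B->refl->E->L'->B->R'->C->plug->C
Char 2 ('B'): step: R->7, L=3; B->plug->B->R->A->L->F->refl->A->L'->E->R'->A->plug->A
Char 3 ('F'): step: R->0, L->4 (L advanced); F->plug->F->R->C->L->F->refl->A->L'->E->R'->G->plug->G
Char 4 ('D'): step: R->1, L=4; D->plug->D->R->H->L->E->refl->B->L'->F->R'->C->plug->C
Char 5 ('G'): step: R->2, L=4; G->plug->G->R->F->L->B->refl->E->L'->H->R'->A->plug->A
Char 6 ('D'): step: R->3, L=4; D->plug->D->R->B->L->C->refl->D->L'->A->R'->E->plug->E
Char 7 ('G'): step: R->4, L=4; G->plug->G->R->F->L->B->refl->E->L'->H->R'->D->plug->D
Final: ciphertext=CAGCAED, RIGHT=4, LEFT=4

Answer: CAGCAED 4 4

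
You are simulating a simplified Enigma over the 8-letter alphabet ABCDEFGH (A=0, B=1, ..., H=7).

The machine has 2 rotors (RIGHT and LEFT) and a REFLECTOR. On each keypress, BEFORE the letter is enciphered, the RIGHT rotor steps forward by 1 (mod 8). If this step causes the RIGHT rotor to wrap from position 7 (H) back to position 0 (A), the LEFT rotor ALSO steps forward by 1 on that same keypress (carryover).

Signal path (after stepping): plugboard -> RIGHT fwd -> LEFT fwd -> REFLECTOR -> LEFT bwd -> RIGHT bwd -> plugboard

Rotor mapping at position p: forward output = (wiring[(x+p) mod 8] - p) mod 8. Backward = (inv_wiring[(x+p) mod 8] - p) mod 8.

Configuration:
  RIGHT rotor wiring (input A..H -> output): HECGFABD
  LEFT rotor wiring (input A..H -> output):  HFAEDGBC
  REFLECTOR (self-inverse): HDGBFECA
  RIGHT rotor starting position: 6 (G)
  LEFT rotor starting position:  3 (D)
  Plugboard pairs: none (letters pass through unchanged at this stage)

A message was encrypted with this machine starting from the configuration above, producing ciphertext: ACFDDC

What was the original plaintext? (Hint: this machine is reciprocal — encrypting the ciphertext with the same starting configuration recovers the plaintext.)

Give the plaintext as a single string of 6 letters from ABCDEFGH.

Char 1 ('A'): step: R->7, L=3; A->plug->A->R->E->L->H->refl->A->L'->B->R'->G->plug->G
Char 2 ('C'): step: R->0, L->4 (L advanced); C->plug->C->R->C->L->F->refl->E->L'->G->R'->D->plug->D
Char 3 ('F'): step: R->1, L=4; F->plug->F->R->A->L->H->refl->A->L'->H->R'->E->plug->E
Char 4 ('D'): step: R->2, L=4; D->plug->D->R->G->L->E->refl->F->L'->C->R'->H->plug->H
Char 5 ('D'): step: R->3, L=4; D->plug->D->R->G->L->E->refl->F->L'->C->R'->B->plug->B
Char 6 ('C'): step: R->4, L=4; C->plug->C->R->F->L->B->refl->D->L'->E->R'->B->plug->B

Answer: GDEHBB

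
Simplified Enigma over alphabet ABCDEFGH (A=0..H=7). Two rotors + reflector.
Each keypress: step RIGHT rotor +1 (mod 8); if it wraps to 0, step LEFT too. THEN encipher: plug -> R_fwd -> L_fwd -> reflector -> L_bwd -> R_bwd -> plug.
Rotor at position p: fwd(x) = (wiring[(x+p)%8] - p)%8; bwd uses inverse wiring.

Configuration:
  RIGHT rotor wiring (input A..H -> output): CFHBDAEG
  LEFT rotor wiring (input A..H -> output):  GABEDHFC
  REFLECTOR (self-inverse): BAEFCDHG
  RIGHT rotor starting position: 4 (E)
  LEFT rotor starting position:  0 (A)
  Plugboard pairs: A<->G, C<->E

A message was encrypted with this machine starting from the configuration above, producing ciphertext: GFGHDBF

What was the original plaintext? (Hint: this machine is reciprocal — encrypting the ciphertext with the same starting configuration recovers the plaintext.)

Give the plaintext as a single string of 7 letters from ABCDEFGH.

Answer: BDBDCCA

Derivation:
Char 1 ('G'): step: R->5, L=0; G->plug->A->R->D->L->E->refl->C->L'->H->R'->B->plug->B
Char 2 ('F'): step: R->6, L=0; F->plug->F->R->D->L->E->refl->C->L'->H->R'->D->plug->D
Char 3 ('G'): step: R->7, L=0; G->plug->A->R->H->L->C->refl->E->L'->D->R'->B->plug->B
Char 4 ('H'): step: R->0, L->1 (L advanced); H->plug->H->R->G->L->B->refl->A->L'->B->R'->D->plug->D
Char 5 ('D'): step: R->1, L=1; D->plug->D->R->C->L->D->refl->F->L'->H->R'->E->plug->C
Char 6 ('B'): step: R->2, L=1; B->plug->B->R->H->L->F->refl->D->L'->C->R'->E->plug->C
Char 7 ('F'): step: R->3, L=1; F->plug->F->R->H->L->F->refl->D->L'->C->R'->G->plug->A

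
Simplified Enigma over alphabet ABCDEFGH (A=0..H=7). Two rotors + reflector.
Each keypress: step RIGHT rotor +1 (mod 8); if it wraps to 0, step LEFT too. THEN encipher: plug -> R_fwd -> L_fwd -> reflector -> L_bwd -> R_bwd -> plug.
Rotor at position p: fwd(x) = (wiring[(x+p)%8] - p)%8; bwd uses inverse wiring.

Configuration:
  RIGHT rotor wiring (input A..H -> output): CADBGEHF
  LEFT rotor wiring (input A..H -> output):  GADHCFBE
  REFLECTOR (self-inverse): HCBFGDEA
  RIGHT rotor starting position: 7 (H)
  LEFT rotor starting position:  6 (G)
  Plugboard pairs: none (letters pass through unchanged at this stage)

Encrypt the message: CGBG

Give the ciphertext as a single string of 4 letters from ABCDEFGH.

Answer: EHDH

Derivation:
Char 1 ('C'): step: R->0, L->7 (L advanced); C->plug->C->R->D->L->E->refl->G->L'->G->R'->E->plug->E
Char 2 ('G'): step: R->1, L=7; G->plug->G->R->E->L->A->refl->H->L'->B->R'->H->plug->H
Char 3 ('B'): step: R->2, L=7; B->plug->B->R->H->L->C->refl->B->L'->C->R'->D->plug->D
Char 4 ('G'): step: R->3, L=7; G->plug->G->R->F->L->D->refl->F->L'->A->R'->H->plug->H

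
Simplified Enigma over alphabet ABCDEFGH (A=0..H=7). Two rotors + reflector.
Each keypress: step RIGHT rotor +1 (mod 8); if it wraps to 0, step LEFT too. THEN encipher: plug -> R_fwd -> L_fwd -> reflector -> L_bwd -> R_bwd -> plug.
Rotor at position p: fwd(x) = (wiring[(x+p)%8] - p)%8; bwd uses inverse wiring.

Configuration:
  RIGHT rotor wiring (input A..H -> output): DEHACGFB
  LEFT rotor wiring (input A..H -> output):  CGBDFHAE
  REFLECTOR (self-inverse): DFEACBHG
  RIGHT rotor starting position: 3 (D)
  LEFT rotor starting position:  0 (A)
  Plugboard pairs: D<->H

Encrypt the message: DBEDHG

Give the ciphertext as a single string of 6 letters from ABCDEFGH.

Char 1 ('D'): step: R->4, L=0; D->plug->H->R->E->L->F->refl->B->L'->C->R'->B->plug->B
Char 2 ('B'): step: R->5, L=0; B->plug->B->R->A->L->C->refl->E->L'->H->R'->E->plug->E
Char 3 ('E'): step: R->6, L=0; E->plug->E->R->B->L->G->refl->H->L'->F->R'->C->plug->C
Char 4 ('D'): step: R->7, L=0; D->plug->H->R->G->L->A->refl->D->L'->D->R'->F->plug->F
Char 5 ('H'): step: R->0, L->1 (L advanced); H->plug->D->R->A->L->F->refl->B->L'->H->R'->C->plug->C
Char 6 ('G'): step: R->1, L=1; G->plug->G->R->A->L->F->refl->B->L'->H->R'->C->plug->C

Answer: BECFCC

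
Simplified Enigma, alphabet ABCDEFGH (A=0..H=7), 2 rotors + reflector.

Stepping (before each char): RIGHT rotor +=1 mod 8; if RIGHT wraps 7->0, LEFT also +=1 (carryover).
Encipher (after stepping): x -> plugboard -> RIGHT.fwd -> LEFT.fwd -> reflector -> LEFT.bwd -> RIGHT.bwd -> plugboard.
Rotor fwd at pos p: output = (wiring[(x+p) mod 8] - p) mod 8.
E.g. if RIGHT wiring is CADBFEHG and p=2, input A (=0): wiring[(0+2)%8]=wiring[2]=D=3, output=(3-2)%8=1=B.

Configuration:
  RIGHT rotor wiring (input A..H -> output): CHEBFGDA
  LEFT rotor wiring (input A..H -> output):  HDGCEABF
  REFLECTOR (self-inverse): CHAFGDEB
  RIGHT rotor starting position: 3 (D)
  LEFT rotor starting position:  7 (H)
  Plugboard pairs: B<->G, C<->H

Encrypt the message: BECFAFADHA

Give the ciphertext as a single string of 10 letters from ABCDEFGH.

Char 1 ('B'): step: R->4, L=7; B->plug->G->R->A->L->G->refl->E->L'->C->R'->B->plug->G
Char 2 ('E'): step: R->5, L=7; E->plug->E->R->C->L->E->refl->G->L'->A->R'->H->plug->C
Char 3 ('C'): step: R->6, L=7; C->plug->H->R->A->L->G->refl->E->L'->C->R'->B->plug->G
Char 4 ('F'): step: R->7, L=7; F->plug->F->R->G->L->B->refl->H->L'->D->R'->B->plug->G
Char 5 ('A'): step: R->0, L->0 (L advanced); A->plug->A->R->C->L->G->refl->E->L'->E->R'->C->plug->H
Char 6 ('F'): step: R->1, L=0; F->plug->F->R->C->L->G->refl->E->L'->E->R'->D->plug->D
Char 7 ('A'): step: R->2, L=0; A->plug->A->R->C->L->G->refl->E->L'->E->R'->D->plug->D
Char 8 ('D'): step: R->3, L=0; D->plug->D->R->A->L->H->refl->B->L'->G->R'->A->plug->A
Char 9 ('H'): step: R->4, L=0; H->plug->C->R->H->L->F->refl->D->L'->B->R'->A->plug->A
Char 10 ('A'): step: R->5, L=0; A->plug->A->R->B->L->D->refl->F->L'->H->R'->F->plug->F

Answer: GCGGHDDAAF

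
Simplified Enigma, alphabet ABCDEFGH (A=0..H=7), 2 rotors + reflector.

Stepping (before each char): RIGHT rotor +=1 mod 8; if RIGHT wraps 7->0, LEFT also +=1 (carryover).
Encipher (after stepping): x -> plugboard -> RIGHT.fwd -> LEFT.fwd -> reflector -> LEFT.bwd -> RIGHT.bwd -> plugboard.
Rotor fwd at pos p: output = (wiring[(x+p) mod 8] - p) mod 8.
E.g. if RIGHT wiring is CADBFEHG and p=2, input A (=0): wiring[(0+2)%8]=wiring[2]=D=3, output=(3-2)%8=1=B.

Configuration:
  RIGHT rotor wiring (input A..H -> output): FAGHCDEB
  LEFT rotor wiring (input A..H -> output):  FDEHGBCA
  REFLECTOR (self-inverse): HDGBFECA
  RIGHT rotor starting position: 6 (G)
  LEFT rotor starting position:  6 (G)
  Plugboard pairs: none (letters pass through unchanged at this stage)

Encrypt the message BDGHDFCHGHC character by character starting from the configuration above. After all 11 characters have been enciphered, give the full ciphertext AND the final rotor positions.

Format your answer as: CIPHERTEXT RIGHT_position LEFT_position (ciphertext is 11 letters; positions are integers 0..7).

Char 1 ('B'): step: R->7, L=6; B->plug->B->R->G->L->A->refl->H->L'->C->R'->A->plug->A
Char 2 ('D'): step: R->0, L->7 (L advanced); D->plug->D->R->H->L->D->refl->B->L'->A->R'->B->plug->B
Char 3 ('G'): step: R->1, L=7; G->plug->G->R->A->L->B->refl->D->L'->H->R'->A->plug->A
Char 4 ('H'): step: R->2, L=7; H->plug->H->R->G->L->C->refl->G->L'->B->R'->D->plug->D
Char 5 ('D'): step: R->3, L=7; D->plug->D->R->B->L->G->refl->C->L'->G->R'->E->plug->E
Char 6 ('F'): step: R->4, L=7; F->plug->F->R->E->L->A->refl->H->L'->F->R'->D->plug->D
Char 7 ('C'): step: R->5, L=7; C->plug->C->R->E->L->A->refl->H->L'->F->R'->H->plug->H
Char 8 ('H'): step: R->6, L=7; H->plug->H->R->F->L->H->refl->A->L'->E->R'->G->plug->G
Char 9 ('G'): step: R->7, L=7; G->plug->G->R->E->L->A->refl->H->L'->F->R'->H->plug->H
Char 10 ('H'): step: R->0, L->0 (L advanced); H->plug->H->R->B->L->D->refl->B->L'->F->R'->A->plug->A
Char 11 ('C'): step: R->1, L=0; C->plug->C->R->G->L->C->refl->G->L'->E->R'->H->plug->H
Final: ciphertext=ABADEDHGHAH, RIGHT=1, LEFT=0

Answer: ABADEDHGHAH 1 0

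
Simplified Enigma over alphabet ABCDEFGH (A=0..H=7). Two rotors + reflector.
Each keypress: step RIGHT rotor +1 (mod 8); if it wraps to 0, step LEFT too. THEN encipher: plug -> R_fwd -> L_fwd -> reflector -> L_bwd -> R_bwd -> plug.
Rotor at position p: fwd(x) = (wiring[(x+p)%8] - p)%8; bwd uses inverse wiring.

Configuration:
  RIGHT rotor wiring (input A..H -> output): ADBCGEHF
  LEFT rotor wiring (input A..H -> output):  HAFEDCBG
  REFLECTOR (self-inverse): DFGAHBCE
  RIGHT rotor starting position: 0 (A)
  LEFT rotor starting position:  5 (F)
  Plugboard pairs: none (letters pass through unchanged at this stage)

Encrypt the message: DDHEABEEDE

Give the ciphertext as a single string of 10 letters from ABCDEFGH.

Answer: GBCGDEFDEF

Derivation:
Char 1 ('D'): step: R->1, L=5; D->plug->D->R->F->L->A->refl->D->L'->E->R'->G->plug->G
Char 2 ('D'): step: R->2, L=5; D->plug->D->R->C->L->B->refl->F->L'->A->R'->B->plug->B
Char 3 ('H'): step: R->3, L=5; H->plug->H->R->G->L->H->refl->E->L'->B->R'->C->plug->C
Char 4 ('E'): step: R->4, L=5; E->plug->E->R->E->L->D->refl->A->L'->F->R'->G->plug->G
Char 5 ('A'): step: R->5, L=5; A->plug->A->R->H->L->G->refl->C->L'->D->R'->D->plug->D
Char 6 ('B'): step: R->6, L=5; B->plug->B->R->H->L->G->refl->C->L'->D->R'->E->plug->E
Char 7 ('E'): step: R->7, L=5; E->plug->E->R->D->L->C->refl->G->L'->H->R'->F->plug->F
Char 8 ('E'): step: R->0, L->6 (L advanced); E->plug->E->R->G->L->F->refl->B->L'->C->R'->D->plug->D
Char 9 ('D'): step: R->1, L=6; D->plug->D->R->F->L->G->refl->C->L'->D->R'->E->plug->E
Char 10 ('E'): step: R->2, L=6; E->plug->E->R->F->L->G->refl->C->L'->D->R'->F->plug->F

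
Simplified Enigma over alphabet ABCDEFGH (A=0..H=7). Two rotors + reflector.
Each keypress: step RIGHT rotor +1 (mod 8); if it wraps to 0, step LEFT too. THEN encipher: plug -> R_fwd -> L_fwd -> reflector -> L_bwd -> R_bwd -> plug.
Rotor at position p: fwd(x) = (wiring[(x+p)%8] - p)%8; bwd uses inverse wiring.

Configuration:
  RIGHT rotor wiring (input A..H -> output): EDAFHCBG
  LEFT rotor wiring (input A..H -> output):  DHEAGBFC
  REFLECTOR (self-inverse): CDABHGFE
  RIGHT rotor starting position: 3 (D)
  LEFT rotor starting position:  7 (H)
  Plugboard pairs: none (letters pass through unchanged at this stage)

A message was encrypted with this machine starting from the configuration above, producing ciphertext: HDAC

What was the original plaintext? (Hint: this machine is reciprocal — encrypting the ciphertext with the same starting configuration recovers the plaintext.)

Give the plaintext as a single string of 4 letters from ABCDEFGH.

Char 1 ('H'): step: R->4, L=7; H->plug->H->R->B->L->E->refl->H->L'->F->R'->C->plug->C
Char 2 ('D'): step: R->5, L=7; D->plug->D->R->H->L->G->refl->F->L'->D->R'->F->plug->F
Char 3 ('A'): step: R->6, L=7; A->plug->A->R->D->L->F->refl->G->L'->H->R'->F->plug->F
Char 4 ('C'): step: R->7, L=7; C->plug->C->R->E->L->B->refl->D->L'->A->R'->F->plug->F

Answer: CFFF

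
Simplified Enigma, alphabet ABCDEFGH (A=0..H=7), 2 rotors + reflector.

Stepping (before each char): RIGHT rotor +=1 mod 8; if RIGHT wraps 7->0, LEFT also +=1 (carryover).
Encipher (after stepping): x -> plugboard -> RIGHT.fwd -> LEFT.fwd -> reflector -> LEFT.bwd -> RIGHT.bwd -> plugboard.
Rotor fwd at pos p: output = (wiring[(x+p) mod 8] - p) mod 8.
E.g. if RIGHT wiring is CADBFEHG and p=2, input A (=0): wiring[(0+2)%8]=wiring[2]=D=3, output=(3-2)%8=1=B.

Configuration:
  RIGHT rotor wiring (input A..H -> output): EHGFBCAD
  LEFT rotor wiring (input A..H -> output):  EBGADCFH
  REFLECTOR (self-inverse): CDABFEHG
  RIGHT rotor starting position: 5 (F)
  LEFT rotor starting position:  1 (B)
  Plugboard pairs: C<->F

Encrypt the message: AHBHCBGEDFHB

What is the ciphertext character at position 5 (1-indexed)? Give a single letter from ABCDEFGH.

Char 1 ('A'): step: R->6, L=1; A->plug->A->R->C->L->H->refl->G->L'->G->R'->C->plug->F
Char 2 ('H'): step: R->7, L=1; H->plug->H->R->B->L->F->refl->E->L'->F->R'->B->plug->B
Char 3 ('B'): step: R->0, L->2 (L advanced); B->plug->B->R->H->L->H->refl->G->L'->B->R'->E->plug->E
Char 4 ('H'): step: R->1, L=2; H->plug->H->R->D->L->A->refl->C->L'->G->R'->A->plug->A
Char 5 ('C'): step: R->2, L=2; C->plug->F->R->B->L->G->refl->H->L'->H->R'->C->plug->F

F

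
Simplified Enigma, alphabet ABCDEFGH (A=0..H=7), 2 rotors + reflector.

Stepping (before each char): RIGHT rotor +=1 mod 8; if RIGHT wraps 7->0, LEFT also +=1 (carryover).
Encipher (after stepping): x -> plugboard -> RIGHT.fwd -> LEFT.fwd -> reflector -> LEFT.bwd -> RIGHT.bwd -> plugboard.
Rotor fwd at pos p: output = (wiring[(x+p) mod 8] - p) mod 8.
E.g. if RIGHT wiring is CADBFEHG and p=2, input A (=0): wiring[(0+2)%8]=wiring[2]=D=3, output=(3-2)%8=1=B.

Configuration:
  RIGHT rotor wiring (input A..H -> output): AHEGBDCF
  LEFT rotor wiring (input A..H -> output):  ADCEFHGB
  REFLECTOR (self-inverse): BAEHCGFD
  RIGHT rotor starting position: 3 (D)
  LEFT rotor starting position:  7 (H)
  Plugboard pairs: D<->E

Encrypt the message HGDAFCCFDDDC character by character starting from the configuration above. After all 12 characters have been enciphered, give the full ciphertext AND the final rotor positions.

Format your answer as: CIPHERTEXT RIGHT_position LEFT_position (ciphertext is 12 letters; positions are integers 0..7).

Char 1 ('H'): step: R->4, L=7; H->plug->H->R->C->L->E->refl->C->L'->A->R'->G->plug->G
Char 2 ('G'): step: R->5, L=7; G->plug->G->R->B->L->B->refl->A->L'->G->R'->A->plug->A
Char 3 ('D'): step: R->6, L=7; D->plug->E->R->G->L->A->refl->B->L'->B->R'->D->plug->E
Char 4 ('A'): step: R->7, L=7; A->plug->A->R->G->L->A->refl->B->L'->B->R'->B->plug->B
Char 5 ('F'): step: R->0, L->0 (L advanced); F->plug->F->R->D->L->E->refl->C->L'->C->R'->G->plug->G
Char 6 ('C'): step: R->1, L=0; C->plug->C->R->F->L->H->refl->D->L'->B->R'->F->plug->F
Char 7 ('C'): step: R->2, L=0; C->plug->C->R->H->L->B->refl->A->L'->A->R'->E->plug->D
Char 8 ('F'): step: R->3, L=0; F->plug->F->R->F->L->H->refl->D->L'->B->R'->H->plug->H
Char 9 ('D'): step: R->4, L=0; D->plug->E->R->E->L->F->refl->G->L'->G->R'->C->plug->C
Char 10 ('D'): step: R->5, L=0; D->plug->E->R->C->L->C->refl->E->L'->D->R'->D->plug->E
Char 11 ('D'): step: R->6, L=0; D->plug->E->R->G->L->G->refl->F->L'->E->R'->A->plug->A
Char 12 ('C'): step: R->7, L=0; C->plug->C->R->A->L->A->refl->B->L'->H->R'->E->plug->D
Final: ciphertext=GAEBGFDHCEAD, RIGHT=7, LEFT=0

Answer: GAEBGFDHCEAD 7 0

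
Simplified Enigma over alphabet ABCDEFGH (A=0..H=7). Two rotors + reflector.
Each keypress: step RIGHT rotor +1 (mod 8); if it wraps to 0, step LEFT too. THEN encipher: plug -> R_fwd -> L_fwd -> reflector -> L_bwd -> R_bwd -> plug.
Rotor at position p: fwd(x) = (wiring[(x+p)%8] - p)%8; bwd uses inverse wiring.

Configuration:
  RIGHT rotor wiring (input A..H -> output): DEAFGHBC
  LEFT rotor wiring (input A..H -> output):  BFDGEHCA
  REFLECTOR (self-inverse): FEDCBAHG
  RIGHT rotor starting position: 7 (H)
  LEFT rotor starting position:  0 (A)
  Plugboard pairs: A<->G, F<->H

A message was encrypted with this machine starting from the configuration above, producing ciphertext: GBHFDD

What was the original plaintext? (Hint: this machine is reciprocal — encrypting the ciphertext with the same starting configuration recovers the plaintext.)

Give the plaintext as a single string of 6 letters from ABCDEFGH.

Answer: AFDHAB

Derivation:
Char 1 ('G'): step: R->0, L->1 (L advanced); G->plug->A->R->D->L->D->refl->C->L'->B->R'->G->plug->A
Char 2 ('B'): step: R->1, L=1; B->plug->B->R->H->L->A->refl->F->L'->C->R'->H->plug->F
Char 3 ('H'): step: R->2, L=1; H->plug->F->R->A->L->E->refl->B->L'->F->R'->D->plug->D
Char 4 ('F'): step: R->3, L=1; F->plug->H->R->F->L->B->refl->E->L'->A->R'->F->plug->H
Char 5 ('D'): step: R->4, L=1; D->plug->D->R->G->L->H->refl->G->L'->E->R'->G->plug->A
Char 6 ('D'): step: R->5, L=1; D->plug->D->R->G->L->H->refl->G->L'->E->R'->B->plug->B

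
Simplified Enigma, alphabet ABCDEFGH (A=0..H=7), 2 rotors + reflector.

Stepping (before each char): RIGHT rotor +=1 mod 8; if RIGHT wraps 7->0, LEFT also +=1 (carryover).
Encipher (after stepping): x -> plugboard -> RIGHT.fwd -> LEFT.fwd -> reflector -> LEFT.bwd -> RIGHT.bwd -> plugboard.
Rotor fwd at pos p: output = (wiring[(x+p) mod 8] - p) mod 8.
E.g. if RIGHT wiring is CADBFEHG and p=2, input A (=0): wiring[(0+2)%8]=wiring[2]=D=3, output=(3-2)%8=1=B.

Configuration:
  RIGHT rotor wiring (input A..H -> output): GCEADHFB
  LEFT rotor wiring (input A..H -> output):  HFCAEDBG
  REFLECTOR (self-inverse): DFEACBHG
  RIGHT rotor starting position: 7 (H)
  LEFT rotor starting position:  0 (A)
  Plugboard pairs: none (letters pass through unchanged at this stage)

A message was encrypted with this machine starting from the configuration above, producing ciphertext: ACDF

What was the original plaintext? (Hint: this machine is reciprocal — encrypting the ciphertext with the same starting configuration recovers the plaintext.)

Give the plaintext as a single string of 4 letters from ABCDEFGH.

Answer: HDEA

Derivation:
Char 1 ('A'): step: R->0, L->1 (L advanced); A->plug->A->R->G->L->F->refl->B->L'->B->R'->H->plug->H
Char 2 ('C'): step: R->1, L=1; C->plug->C->R->H->L->G->refl->H->L'->C->R'->D->plug->D
Char 3 ('D'): step: R->2, L=1; D->plug->D->R->F->L->A->refl->D->L'->D->R'->E->plug->E
Char 4 ('F'): step: R->3, L=1; F->plug->F->R->D->L->D->refl->A->L'->F->R'->A->plug->A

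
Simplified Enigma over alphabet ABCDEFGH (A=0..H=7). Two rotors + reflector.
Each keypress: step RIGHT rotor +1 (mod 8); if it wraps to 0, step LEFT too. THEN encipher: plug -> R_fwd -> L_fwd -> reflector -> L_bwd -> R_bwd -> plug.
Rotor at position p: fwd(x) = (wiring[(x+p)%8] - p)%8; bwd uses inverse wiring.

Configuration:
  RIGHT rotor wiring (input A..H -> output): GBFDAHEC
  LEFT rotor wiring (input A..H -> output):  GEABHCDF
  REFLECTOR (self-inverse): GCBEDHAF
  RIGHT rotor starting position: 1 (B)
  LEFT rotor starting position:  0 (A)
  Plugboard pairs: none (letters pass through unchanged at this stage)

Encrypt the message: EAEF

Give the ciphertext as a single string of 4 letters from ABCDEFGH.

Char 1 ('E'): step: R->2, L=0; E->plug->E->R->C->L->A->refl->G->L'->A->R'->F->plug->F
Char 2 ('A'): step: R->3, L=0; A->plug->A->R->A->L->G->refl->A->L'->C->R'->H->plug->H
Char 3 ('E'): step: R->4, L=0; E->plug->E->R->C->L->A->refl->G->L'->A->R'->C->plug->C
Char 4 ('F'): step: R->5, L=0; F->plug->F->R->A->L->G->refl->A->L'->C->R'->A->plug->A

Answer: FHCA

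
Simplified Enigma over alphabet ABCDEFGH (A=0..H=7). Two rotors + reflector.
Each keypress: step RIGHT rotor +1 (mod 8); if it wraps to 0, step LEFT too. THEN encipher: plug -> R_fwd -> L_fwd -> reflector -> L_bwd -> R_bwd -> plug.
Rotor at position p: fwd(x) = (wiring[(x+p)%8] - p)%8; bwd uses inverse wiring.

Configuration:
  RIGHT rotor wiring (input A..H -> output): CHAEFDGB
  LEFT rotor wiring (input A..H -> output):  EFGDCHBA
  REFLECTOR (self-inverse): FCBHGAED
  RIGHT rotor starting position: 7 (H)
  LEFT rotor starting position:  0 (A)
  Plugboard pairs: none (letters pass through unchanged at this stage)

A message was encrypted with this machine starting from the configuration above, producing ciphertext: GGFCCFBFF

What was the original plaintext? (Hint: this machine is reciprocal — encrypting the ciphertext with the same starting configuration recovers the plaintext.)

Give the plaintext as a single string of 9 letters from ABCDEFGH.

Char 1 ('G'): step: R->0, L->1 (L advanced); G->plug->G->R->G->L->H->refl->D->L'->H->R'->B->plug->B
Char 2 ('G'): step: R->1, L=1; G->plug->G->R->A->L->E->refl->G->L'->E->R'->D->plug->D
Char 3 ('F'): step: R->2, L=1; F->plug->F->R->H->L->D->refl->H->L'->G->R'->A->plug->A
Char 4 ('C'): step: R->3, L=1; C->plug->C->R->A->L->E->refl->G->L'->E->R'->G->plug->G
Char 5 ('C'): step: R->4, L=1; C->plug->C->R->C->L->C->refl->B->L'->D->R'->F->plug->F
Char 6 ('F'): step: R->5, L=1; F->plug->F->R->D->L->B->refl->C->L'->C->R'->E->plug->E
Char 7 ('B'): step: R->6, L=1; B->plug->B->R->D->L->B->refl->C->L'->C->R'->E->plug->E
Char 8 ('F'): step: R->7, L=1; F->plug->F->R->G->L->H->refl->D->L'->H->R'->H->plug->H
Char 9 ('F'): step: R->0, L->2 (L advanced); F->plug->F->R->D->L->F->refl->A->L'->C->R'->A->plug->A

Answer: BDAGFEEHA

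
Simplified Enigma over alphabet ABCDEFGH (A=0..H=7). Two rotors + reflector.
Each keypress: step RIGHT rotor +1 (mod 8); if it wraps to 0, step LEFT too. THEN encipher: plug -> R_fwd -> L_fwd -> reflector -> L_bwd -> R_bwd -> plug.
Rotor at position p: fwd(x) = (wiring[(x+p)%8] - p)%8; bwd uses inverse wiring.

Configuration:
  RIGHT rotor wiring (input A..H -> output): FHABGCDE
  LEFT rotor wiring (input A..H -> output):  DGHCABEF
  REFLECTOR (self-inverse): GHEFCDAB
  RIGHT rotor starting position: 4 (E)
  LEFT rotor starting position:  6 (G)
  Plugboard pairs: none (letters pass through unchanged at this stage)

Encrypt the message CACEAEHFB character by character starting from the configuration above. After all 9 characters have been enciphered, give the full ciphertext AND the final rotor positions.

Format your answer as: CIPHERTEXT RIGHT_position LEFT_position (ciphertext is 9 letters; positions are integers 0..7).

Answer: EBGDEAFDH 5 7

Derivation:
Char 1 ('C'): step: R->5, L=6; C->plug->C->R->H->L->D->refl->F->L'->C->R'->E->plug->E
Char 2 ('A'): step: R->6, L=6; A->plug->A->R->F->L->E->refl->C->L'->G->R'->B->plug->B
Char 3 ('C'): step: R->7, L=6; C->plug->C->R->A->L->G->refl->A->L'->D->R'->G->plug->G
Char 4 ('E'): step: R->0, L->7 (L advanced); E->plug->E->R->G->L->C->refl->E->L'->B->R'->D->plug->D
Char 5 ('A'): step: R->1, L=7; A->plug->A->R->G->L->C->refl->E->L'->B->R'->E->plug->E
Char 6 ('E'): step: R->2, L=7; E->plug->E->R->B->L->E->refl->C->L'->G->R'->A->plug->A
Char 7 ('H'): step: R->3, L=7; H->plug->H->R->F->L->B->refl->H->L'->C->R'->F->plug->F
Char 8 ('F'): step: R->4, L=7; F->plug->F->R->D->L->A->refl->G->L'->A->R'->D->plug->D
Char 9 ('B'): step: R->5, L=7; B->plug->B->R->G->L->C->refl->E->L'->B->R'->H->plug->H
Final: ciphertext=EBGDEAFDH, RIGHT=5, LEFT=7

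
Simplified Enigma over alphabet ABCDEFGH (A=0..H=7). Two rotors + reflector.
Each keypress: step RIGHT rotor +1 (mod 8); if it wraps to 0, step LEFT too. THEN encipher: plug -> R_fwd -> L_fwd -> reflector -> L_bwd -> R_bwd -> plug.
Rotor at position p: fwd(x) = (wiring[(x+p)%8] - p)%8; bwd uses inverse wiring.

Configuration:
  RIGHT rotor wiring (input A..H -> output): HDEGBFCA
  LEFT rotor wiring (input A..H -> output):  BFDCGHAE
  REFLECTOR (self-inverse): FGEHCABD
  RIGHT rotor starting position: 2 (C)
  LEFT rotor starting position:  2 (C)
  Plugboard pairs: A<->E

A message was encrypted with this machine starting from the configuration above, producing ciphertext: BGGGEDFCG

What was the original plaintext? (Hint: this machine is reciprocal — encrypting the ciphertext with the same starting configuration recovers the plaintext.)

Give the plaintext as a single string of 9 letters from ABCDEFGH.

Char 1 ('B'): step: R->3, L=2; B->plug->B->R->G->L->H->refl->D->L'->H->R'->D->plug->D
Char 2 ('G'): step: R->4, L=2; G->plug->G->R->A->L->B->refl->G->L'->E->R'->D->plug->D
Char 3 ('G'): step: R->5, L=2; G->plug->G->R->B->L->A->refl->F->L'->D->R'->C->plug->C
Char 4 ('G'): step: R->6, L=2; G->plug->G->R->D->L->F->refl->A->L'->B->R'->C->plug->C
Char 5 ('E'): step: R->7, L=2; E->plug->A->R->B->L->A->refl->F->L'->D->R'->H->plug->H
Char 6 ('D'): step: R->0, L->3 (L advanced); D->plug->D->R->G->L->C->refl->E->L'->C->R'->G->plug->G
Char 7 ('F'): step: R->1, L=3; F->plug->F->R->B->L->D->refl->H->L'->A->R'->D->plug->D
Char 8 ('C'): step: R->2, L=3; C->plug->C->R->H->L->A->refl->F->L'->D->R'->D->plug->D
Char 9 ('G'): step: R->3, L=3; G->plug->G->R->A->L->H->refl->D->L'->B->R'->H->plug->H

Answer: DDCCHGDDH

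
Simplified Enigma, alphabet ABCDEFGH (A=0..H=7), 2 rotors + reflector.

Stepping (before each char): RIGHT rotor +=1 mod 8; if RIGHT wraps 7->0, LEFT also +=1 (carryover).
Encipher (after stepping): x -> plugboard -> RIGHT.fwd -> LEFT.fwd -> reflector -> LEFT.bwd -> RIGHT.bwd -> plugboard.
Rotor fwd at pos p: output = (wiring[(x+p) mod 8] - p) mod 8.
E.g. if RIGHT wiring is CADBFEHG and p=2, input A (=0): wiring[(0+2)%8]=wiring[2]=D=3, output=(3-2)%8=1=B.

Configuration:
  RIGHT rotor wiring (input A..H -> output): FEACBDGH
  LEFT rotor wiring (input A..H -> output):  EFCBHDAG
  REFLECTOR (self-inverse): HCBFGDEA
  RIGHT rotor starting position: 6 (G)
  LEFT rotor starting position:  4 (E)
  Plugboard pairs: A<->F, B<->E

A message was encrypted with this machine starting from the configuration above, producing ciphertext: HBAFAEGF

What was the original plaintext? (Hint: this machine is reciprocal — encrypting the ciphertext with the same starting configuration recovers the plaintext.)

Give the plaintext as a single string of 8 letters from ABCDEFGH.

Answer: FFCEFCED

Derivation:
Char 1 ('H'): step: R->7, L=4; H->plug->H->R->H->L->F->refl->D->L'->A->R'->A->plug->F
Char 2 ('B'): step: R->0, L->5 (L advanced); B->plug->E->R->B->L->D->refl->F->L'->F->R'->A->plug->F
Char 3 ('A'): step: R->1, L=5; A->plug->F->R->F->L->F->refl->D->L'->B->R'->C->plug->C
Char 4 ('F'): step: R->2, L=5; F->plug->A->R->G->L->E->refl->G->L'->A->R'->B->plug->E
Char 5 ('A'): step: R->3, L=5; A->plug->F->R->C->L->B->refl->C->L'->H->R'->A->plug->F
Char 6 ('E'): step: R->4, L=5; E->plug->B->R->H->L->C->refl->B->L'->C->R'->C->plug->C
Char 7 ('G'): step: R->5, L=5; G->plug->G->R->F->L->F->refl->D->L'->B->R'->B->plug->E
Char 8 ('F'): step: R->6, L=5; F->plug->A->R->A->L->G->refl->E->L'->G->R'->D->plug->D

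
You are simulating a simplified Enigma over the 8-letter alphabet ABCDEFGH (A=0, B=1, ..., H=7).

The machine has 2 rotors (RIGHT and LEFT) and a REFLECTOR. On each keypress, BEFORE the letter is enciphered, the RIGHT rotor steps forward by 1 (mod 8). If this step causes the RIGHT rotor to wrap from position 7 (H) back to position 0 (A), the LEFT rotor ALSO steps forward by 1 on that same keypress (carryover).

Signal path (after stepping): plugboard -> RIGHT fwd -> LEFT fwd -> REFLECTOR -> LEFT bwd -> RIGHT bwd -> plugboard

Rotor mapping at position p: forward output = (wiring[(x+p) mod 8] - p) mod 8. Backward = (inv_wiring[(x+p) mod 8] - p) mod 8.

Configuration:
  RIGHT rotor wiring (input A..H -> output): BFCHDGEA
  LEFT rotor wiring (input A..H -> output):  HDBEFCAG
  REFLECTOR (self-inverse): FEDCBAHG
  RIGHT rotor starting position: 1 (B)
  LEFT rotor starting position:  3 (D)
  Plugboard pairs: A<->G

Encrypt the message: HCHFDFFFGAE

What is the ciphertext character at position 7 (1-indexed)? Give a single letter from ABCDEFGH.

Char 1 ('H'): step: R->2, L=3; H->plug->H->R->D->L->F->refl->A->L'->G->R'->F->plug->F
Char 2 ('C'): step: R->3, L=3; C->plug->C->R->D->L->F->refl->A->L'->G->R'->F->plug->F
Char 3 ('H'): step: R->4, L=3; H->plug->H->R->D->L->F->refl->A->L'->G->R'->G->plug->A
Char 4 ('F'): step: R->5, L=3; F->plug->F->R->F->L->E->refl->B->L'->A->R'->E->plug->E
Char 5 ('D'): step: R->6, L=3; D->plug->D->R->H->L->G->refl->H->L'->C->R'->B->plug->B
Char 6 ('F'): step: R->7, L=3; F->plug->F->R->E->L->D->refl->C->L'->B->R'->A->plug->G
Char 7 ('F'): step: R->0, L->4 (L advanced); F->plug->F->R->G->L->F->refl->A->L'->H->R'->D->plug->D

D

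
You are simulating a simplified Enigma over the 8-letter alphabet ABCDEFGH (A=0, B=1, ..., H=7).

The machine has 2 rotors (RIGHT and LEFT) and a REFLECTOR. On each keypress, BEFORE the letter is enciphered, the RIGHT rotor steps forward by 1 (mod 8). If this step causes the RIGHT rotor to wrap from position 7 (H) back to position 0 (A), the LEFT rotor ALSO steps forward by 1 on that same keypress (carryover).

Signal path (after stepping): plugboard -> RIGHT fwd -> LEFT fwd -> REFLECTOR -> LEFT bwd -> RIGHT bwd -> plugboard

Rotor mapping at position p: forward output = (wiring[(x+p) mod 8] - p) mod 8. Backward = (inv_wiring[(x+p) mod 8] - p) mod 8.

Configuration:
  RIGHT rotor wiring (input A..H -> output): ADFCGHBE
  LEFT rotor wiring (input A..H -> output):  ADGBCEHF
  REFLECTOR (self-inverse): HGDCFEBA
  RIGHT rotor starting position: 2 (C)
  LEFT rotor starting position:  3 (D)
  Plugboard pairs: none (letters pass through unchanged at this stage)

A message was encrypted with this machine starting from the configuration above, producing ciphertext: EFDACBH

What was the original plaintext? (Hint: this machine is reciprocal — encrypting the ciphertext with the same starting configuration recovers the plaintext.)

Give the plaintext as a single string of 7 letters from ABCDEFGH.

Answer: DEGDFAB

Derivation:
Char 1 ('E'): step: R->3, L=3; E->plug->E->R->B->L->H->refl->A->L'->G->R'->D->plug->D
Char 2 ('F'): step: R->4, L=3; F->plug->F->R->H->L->D->refl->C->L'->E->R'->E->plug->E
Char 3 ('D'): step: R->5, L=3; D->plug->D->R->D->L->E->refl->F->L'->F->R'->G->plug->G
Char 4 ('A'): step: R->6, L=3; A->plug->A->R->D->L->E->refl->F->L'->F->R'->D->plug->D
Char 5 ('C'): step: R->7, L=3; C->plug->C->R->E->L->C->refl->D->L'->H->R'->F->plug->F
Char 6 ('B'): step: R->0, L->4 (L advanced); B->plug->B->R->D->L->B->refl->G->L'->A->R'->A->plug->A
Char 7 ('H'): step: R->1, L=4; H->plug->H->R->H->L->F->refl->E->L'->E->R'->B->plug->B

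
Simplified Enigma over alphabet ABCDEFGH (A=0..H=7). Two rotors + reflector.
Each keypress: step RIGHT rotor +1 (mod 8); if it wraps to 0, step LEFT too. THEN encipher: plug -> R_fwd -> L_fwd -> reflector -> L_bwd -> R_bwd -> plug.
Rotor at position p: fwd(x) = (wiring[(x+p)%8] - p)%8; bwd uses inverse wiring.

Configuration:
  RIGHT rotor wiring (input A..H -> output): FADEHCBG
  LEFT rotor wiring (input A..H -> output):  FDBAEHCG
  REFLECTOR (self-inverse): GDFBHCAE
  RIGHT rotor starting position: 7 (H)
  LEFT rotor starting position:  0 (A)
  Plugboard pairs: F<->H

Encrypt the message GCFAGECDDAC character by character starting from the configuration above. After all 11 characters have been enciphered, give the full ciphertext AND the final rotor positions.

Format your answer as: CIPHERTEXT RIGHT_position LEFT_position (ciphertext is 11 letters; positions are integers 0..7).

Answer: DGDBDADCGDD 2 2

Derivation:
Char 1 ('G'): step: R->0, L->1 (L advanced); G->plug->G->R->B->L->A->refl->G->L'->E->R'->D->plug->D
Char 2 ('C'): step: R->1, L=1; C->plug->C->R->D->L->D->refl->B->L'->F->R'->G->plug->G
Char 3 ('F'): step: R->2, L=1; F->plug->H->R->G->L->F->refl->C->L'->A->R'->D->plug->D
Char 4 ('A'): step: R->3, L=1; A->plug->A->R->B->L->A->refl->G->L'->E->R'->B->plug->B
Char 5 ('G'): step: R->4, L=1; G->plug->G->R->H->L->E->refl->H->L'->C->R'->D->plug->D
Char 6 ('E'): step: R->5, L=1; E->plug->E->R->D->L->D->refl->B->L'->F->R'->A->plug->A
Char 7 ('C'): step: R->6, L=1; C->plug->C->R->H->L->E->refl->H->L'->C->R'->D->plug->D
Char 8 ('D'): step: R->7, L=1; D->plug->D->R->E->L->G->refl->A->L'->B->R'->C->plug->C
Char 9 ('D'): step: R->0, L->2 (L advanced); D->plug->D->R->E->L->A->refl->G->L'->B->R'->G->plug->G
Char 10 ('A'): step: R->1, L=2; A->plug->A->R->H->L->B->refl->D->L'->G->R'->D->plug->D
Char 11 ('C'): step: R->2, L=2; C->plug->C->R->F->L->E->refl->H->L'->A->R'->D->plug->D
Final: ciphertext=DGDBDADCGDD, RIGHT=2, LEFT=2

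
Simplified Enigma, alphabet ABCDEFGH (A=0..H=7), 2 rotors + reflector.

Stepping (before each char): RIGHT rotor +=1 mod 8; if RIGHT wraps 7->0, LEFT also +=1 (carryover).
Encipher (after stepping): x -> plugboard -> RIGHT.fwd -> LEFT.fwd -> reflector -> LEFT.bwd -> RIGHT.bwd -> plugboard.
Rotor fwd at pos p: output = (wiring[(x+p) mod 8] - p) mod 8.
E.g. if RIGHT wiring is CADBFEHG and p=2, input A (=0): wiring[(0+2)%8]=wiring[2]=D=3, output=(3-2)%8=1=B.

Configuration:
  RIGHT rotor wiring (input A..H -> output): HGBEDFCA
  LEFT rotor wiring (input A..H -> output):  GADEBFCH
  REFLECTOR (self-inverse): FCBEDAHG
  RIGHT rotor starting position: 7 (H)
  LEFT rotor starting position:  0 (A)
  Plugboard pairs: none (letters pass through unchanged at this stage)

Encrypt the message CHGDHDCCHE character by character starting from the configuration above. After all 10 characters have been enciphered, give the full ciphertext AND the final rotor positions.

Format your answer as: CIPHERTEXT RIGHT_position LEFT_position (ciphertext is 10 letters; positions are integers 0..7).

Char 1 ('C'): step: R->0, L->1 (L advanced); C->plug->C->R->B->L->C->refl->B->L'->F->R'->F->plug->F
Char 2 ('H'): step: R->1, L=1; H->plug->H->R->G->L->G->refl->H->L'->A->R'->B->plug->B
Char 3 ('G'): step: R->2, L=1; G->plug->G->R->F->L->B->refl->C->L'->B->R'->C->plug->C
Char 4 ('D'): step: R->3, L=1; D->plug->D->R->H->L->F->refl->A->L'->D->R'->G->plug->G
Char 5 ('H'): step: R->4, L=1; H->plug->H->R->A->L->H->refl->G->L'->G->R'->C->plug->C
Char 6 ('D'): step: R->5, L=1; D->plug->D->R->C->L->D->refl->E->L'->E->R'->F->plug->F
Char 7 ('C'): step: R->6, L=1; C->plug->C->R->B->L->C->refl->B->L'->F->R'->G->plug->G
Char 8 ('C'): step: R->7, L=1; C->plug->C->R->H->L->F->refl->A->L'->D->R'->H->plug->H
Char 9 ('H'): step: R->0, L->2 (L advanced); H->plug->H->R->A->L->B->refl->C->L'->B->R'->C->plug->C
Char 10 ('E'): step: R->1, L=2; E->plug->E->R->E->L->A->refl->F->L'->F->R'->A->plug->A
Final: ciphertext=FBCGCFGHCA, RIGHT=1, LEFT=2

Answer: FBCGCFGHCA 1 2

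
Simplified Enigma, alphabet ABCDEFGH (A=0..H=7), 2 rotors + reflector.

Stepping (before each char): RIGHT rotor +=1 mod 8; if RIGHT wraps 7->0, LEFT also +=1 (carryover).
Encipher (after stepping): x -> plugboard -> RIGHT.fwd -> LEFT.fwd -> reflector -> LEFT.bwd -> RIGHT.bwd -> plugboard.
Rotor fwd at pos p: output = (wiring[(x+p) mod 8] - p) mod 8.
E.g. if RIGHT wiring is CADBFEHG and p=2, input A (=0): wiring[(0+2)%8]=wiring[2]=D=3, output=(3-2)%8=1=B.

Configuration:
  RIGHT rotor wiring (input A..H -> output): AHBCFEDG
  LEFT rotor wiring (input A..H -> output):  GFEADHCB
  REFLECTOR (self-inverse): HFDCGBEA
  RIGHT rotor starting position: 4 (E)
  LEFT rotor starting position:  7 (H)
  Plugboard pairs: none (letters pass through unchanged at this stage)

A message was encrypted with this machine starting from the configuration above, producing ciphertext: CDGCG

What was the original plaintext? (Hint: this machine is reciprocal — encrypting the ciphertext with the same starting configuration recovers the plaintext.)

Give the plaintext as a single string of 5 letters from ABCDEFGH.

Char 1 ('C'): step: R->5, L=7; C->plug->C->R->B->L->H->refl->A->L'->G->R'->B->plug->B
Char 2 ('D'): step: R->6, L=7; D->plug->D->R->B->L->H->refl->A->L'->G->R'->H->plug->H
Char 3 ('G'): step: R->7, L=7; G->plug->G->R->F->L->E->refl->G->L'->C->R'->D->plug->D
Char 4 ('C'): step: R->0, L->0 (L advanced); C->plug->C->R->B->L->F->refl->B->L'->H->R'->B->plug->B
Char 5 ('G'): step: R->1, L=0; G->plug->G->R->F->L->H->refl->A->L'->D->R'->E->plug->E

Answer: BHDBE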